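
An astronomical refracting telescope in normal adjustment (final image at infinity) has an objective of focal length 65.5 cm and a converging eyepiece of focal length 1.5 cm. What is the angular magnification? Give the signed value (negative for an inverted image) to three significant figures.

M = -f_obj/f_eye = -65.5/(1.5) = -43.667.

-43.7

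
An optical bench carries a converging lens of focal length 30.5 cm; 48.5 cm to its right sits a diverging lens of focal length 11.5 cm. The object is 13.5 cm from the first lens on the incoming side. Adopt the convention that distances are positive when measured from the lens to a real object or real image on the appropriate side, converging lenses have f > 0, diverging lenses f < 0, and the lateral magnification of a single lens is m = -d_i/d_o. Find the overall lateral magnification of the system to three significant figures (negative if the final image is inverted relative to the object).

0.245

Lens 1: 1/d_i1 = 1/f_1 - 1/d_o1 = 1/30.5 - 1/13.5 = -0.04129 cm^-1, so d_i1 = -24.221 cm.
m_1 = -(-24.221)/13.5 = 1.7941.
The intermediate image is virtual, 24.221 cm to the left of lens 1, so d_o2 = L - d_i1 = 48.5 - (-24.221) = 72.721 cm.
Lens 2: 1/d_i2 = 1/f_2 - 1/d_o2 = 1/(-11.5) - 1/(72.721) = -0.10071 cm^-1, so d_i2 = -9.930 cm.
m_2 = -(-9.930)/(72.721) = 0.1365.
Total m = m_1 x m_2 = (1.7941)(0.1365) = 0.2450.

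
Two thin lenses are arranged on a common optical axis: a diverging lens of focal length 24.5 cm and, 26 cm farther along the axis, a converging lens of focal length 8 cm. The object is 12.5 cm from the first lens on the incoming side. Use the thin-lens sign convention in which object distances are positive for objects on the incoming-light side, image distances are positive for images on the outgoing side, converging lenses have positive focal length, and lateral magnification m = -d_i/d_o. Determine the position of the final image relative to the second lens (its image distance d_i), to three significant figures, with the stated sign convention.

10.4 cm

First lens: d_i1 = 1/(1/(-24.5) - 1/12.5) = -8.277 cm.
The intermediate image is virtual, 8.277 cm to the left of lens 1, so d_o2 = L - d_i1 = 26 - (-8.277) = 34.277 cm.
Second lens: d_i2 = 1/(1/8 - 1/(34.277)) = 10.436 cm.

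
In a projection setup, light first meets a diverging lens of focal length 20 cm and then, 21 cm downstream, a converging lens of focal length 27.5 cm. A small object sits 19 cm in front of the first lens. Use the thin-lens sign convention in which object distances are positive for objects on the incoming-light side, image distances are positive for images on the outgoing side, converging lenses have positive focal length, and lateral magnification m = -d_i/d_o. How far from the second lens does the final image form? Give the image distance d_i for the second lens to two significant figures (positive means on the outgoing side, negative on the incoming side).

First lens: d_i1 = 1/(1/(-20) - 1/19) = -9.744 cm.
With d_i1 < 0 the first image is virtual and lies on the object side; the object distance for lens 2 is d_o2 = 21 - (-9.744) = 30.744 cm.
Second lens: d_i2 = 1/(1/27.5 - 1/(30.744)) = 260.652 cm.

260 cm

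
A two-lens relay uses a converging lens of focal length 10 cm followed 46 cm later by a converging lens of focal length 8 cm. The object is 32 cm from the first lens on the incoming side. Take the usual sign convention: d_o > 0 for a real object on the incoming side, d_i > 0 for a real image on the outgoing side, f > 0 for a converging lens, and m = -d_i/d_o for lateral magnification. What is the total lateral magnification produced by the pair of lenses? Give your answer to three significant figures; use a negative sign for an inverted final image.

0.155

First lens: d_i1 = 1/(1/10 - 1/32) = 14.545 cm.
m_1 = -(14.545)/32 = -0.4545.
That image sits 31.455 cm in front of the second lens, so d_o2 = 31.455 cm.
Second lens: d_i2 = 1/(1/8 - 1/(31.455)) = 10.729 cm.
m_2 = -(10.729)/(31.455) = -0.3411.
The system's lateral magnification is m_1 m_2 = (-0.4545)(-0.3411) = 0.1550.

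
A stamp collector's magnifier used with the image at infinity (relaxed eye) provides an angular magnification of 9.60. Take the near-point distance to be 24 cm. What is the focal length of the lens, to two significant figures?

For the image at infinity, M = D/f.
f = D/M = 24/9.6 = 2.500 cm.

2.5 cm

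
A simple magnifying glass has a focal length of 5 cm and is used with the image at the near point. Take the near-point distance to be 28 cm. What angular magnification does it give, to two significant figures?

M = 1 + D/f = 1 + 28/5 = 6.600.

6.6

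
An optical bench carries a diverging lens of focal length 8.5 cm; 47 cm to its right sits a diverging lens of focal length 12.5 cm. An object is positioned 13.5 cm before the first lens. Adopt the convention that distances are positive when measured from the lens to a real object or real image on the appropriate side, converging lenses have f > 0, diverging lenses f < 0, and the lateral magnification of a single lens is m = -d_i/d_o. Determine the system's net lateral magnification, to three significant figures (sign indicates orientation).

Lens 1: 1/d_i1 = 1/f_1 - 1/d_o1 = 1/(-8.5) - 1/13.5 = -0.19172 cm^-1, so d_i1 = -5.216 cm.
m_1 = -(-5.216)/13.5 = 0.3864.
The intermediate image is virtual, 5.216 cm to the left of lens 1, so d_o2 = L - d_i1 = 47 - (-5.216) = 52.216 cm.
Lens 2: 1/d_i2 = 1/f_2 - 1/d_o2 = 1/(-12.5) - 1/(52.216) = -0.09915 cm^-1, so d_i2 = -10.086 cm.
m_2 = -(-10.086)/(52.216) = 0.1932.
Total m = m_1 x m_2 = (0.3864)(0.1932) = 0.0746.

0.0746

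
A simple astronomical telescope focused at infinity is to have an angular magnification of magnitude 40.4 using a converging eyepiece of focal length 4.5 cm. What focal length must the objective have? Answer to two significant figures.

180 cm

|M| = f_obj/|f_eye|, so f_obj = |M| x |f_eye| = 40.4 x 4.5 = 181.800 cm.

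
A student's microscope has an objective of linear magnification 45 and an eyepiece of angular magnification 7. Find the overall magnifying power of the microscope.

The overall magnification of a compound microscope is the product of the objective and eyepiece magnifications:
M = M_obj x M_eye = 45 x 7 = 315.

315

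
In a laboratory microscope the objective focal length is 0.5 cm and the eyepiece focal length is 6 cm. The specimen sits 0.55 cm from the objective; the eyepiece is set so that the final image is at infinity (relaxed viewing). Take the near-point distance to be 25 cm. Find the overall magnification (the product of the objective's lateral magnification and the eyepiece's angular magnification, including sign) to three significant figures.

Objective: 1/d_i = 1/f_obj - 1/d_o = 1/0.5 - 1/0.55 = 0.18182 cm^-1, so d_i = 5.500 cm.
m_obj = -d_i/d_o = -5.500/0.55 = -10.000.
Eyepiece angular magnification (image at infinity): M_eye = D/f_e = 25/6 = 4.167.
Overall M = m_obj x M_eye = (-10.000)(4.167) = -41.67.

-41.7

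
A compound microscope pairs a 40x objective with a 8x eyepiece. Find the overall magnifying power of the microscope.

The overall magnification of a compound microscope is the product of the objective and eyepiece magnifications:
M = M_obj x M_eye = 40 x 8 = 320.

320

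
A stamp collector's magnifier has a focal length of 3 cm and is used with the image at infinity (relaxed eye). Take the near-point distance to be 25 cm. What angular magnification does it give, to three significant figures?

M = D/f = 25/3 = 8.333.

8.33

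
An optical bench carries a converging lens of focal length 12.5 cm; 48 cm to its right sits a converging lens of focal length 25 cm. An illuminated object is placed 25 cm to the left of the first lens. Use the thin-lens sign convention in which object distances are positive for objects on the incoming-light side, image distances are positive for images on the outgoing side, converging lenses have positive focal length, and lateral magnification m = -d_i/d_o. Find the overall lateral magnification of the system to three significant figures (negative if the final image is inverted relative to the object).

-12.5

Applying the thin-lens equation to the first lens, 1/12.5 = 1/25 + 1/d_i1, which gives d_i1 = 25.000 cm.
Its lateral magnification is m_1 = -d_i1/d_o1 = -(25.000)/25 = -1.0000.
The intermediate image is 25.000 cm to the right of lens 1, so d_o2 = L - d_i1 = 48 - 25.000 = 23.000 cm.
Applying the thin-lens equation again with f_2 = 25 cm and d_o2 = 23.000 cm gives d_i2 = -287.500 cm.
m_2 = -(-287.500)/(23.000) = 12.5000.
Overall magnification: m = m_1 m_2 = -12.5000.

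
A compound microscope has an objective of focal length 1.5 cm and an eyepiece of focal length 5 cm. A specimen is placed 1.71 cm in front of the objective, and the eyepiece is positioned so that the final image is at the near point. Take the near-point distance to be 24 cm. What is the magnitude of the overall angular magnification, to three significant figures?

41.4

Objective: 1/d_i = 1/f_obj - 1/d_o = 1/1.5 - 1/1.71 = 0.08187 cm^-1, so d_i = 12.214 cm.
m_obj = -d_i/d_o = -12.214/1.71 = -7.143.
Eyepiece angular magnification (image at near point): M_eye = 1 + D/f_e = 1 + 24/5 = 5.800.
Overall M = m_obj x M_eye = (-7.143)(5.800) = -41.43.
|M| = 41.43.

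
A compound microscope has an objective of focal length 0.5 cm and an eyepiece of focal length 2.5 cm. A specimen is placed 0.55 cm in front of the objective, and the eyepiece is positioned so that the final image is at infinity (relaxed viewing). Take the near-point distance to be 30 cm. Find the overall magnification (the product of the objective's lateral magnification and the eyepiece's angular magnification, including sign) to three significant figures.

Objective: 1/d_i = 1/f_obj - 1/d_o = 1/0.5 - 1/0.55 = 0.18182 cm^-1, so d_i = 5.500 cm.
m_obj = -d_i/d_o = -5.500/0.55 = -10.000.
Eyepiece angular magnification (image at infinity): M_eye = D/f_e = 30/2.5 = 12.000.
Overall M = m_obj x M_eye = (-10.000)(12.000) = -120.00.

-120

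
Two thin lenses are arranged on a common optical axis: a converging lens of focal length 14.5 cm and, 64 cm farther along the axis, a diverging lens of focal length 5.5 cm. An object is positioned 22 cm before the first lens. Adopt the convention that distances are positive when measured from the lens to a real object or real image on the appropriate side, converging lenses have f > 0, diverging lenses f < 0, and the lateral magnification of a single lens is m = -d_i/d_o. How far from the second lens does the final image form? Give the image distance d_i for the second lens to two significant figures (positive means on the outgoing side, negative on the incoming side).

First lens: d_i1 = 1/(1/14.5 - 1/22) = 42.533 cm.
Object distance for lens 2: d_o2 = 64 - 42.533 = 21.467 cm.
Second lens: d_i2 = 1/(1/(-5.5) - 1/(21.467)) = -4.378 cm.

-4.4 cm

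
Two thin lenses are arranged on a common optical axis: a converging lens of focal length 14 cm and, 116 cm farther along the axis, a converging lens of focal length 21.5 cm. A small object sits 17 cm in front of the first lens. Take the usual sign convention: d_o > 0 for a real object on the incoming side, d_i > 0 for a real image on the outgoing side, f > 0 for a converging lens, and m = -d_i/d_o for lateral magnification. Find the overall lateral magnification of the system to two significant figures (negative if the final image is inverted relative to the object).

6.6

First lens: d_i1 = 1/(1/14 - 1/17) = 79.333 cm.
m_1 = -(79.333)/17 = -4.6667.
Object distance for lens 2: d_o2 = 116 - 79.333 = 36.667 cm.
Second lens: d_i2 = 1/(1/21.5 - 1/(36.667)) = 51.978 cm.
m_2 = -(51.978)/(36.667) = -1.4176.
The system's lateral magnification is m_1 m_2 = (-4.6667)(-1.4176) = 6.6154.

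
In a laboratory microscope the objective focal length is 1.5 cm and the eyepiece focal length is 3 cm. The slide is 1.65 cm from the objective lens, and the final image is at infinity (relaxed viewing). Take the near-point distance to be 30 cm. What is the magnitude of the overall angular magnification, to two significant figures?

100

Objective: 1/d_i = 1/f_obj - 1/d_o = 1/1.5 - 1/1.65 = 0.06061 cm^-1, so d_i = 16.500 cm.
m_obj = -d_i/d_o = -16.500/1.65 = -10.000.
Eyepiece angular magnification (image at infinity): M_eye = D/f_e = 30/3 = 10.000.
Overall M = m_obj x M_eye = (-10.000)(10.000) = -100.00.
|M| = 100.00.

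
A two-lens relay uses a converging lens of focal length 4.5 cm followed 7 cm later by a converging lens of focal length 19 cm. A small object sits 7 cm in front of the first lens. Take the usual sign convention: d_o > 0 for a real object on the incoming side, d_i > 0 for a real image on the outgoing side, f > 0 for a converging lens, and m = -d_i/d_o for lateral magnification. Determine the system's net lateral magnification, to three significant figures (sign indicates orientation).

-1.39

First lens: d_i1 = 1/(1/4.5 - 1/7) = 12.600 cm.
m_1 = -(12.600)/7 = -1.8000.
This image would form 12.600 cm past lens 1, i.e. 5.600 cm beyond lens 2, so it is a virtual object for lens 2: d_o2 = 7 - 12.600 = -5.600 cm.
Second lens: d_i2 = 1/(1/19 - 1/(-5.600)) = 4.325 cm.
m_2 = -(4.325)/(-5.600) = 0.7724.
Total m = m_1 x m_2 = (-1.8000)(0.7724) = -1.3902.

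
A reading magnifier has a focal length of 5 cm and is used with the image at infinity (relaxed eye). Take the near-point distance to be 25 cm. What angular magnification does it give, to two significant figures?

5.0

M = D/f = 25/5 = 5.000.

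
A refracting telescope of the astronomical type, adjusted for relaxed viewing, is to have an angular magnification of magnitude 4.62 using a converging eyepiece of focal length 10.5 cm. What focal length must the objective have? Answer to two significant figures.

|M| = f_obj/|f_eye|, so f_obj = |M| x |f_eye| = 4.62 x 10.5 = 48.510 cm.

49 cm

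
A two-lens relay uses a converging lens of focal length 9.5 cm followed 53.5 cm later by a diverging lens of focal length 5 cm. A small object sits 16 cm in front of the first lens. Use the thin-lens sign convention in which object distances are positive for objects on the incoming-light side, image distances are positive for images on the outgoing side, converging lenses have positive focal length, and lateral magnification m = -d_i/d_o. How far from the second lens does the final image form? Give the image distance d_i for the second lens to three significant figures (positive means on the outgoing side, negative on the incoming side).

Applying the thin-lens equation to the first lens, 1/9.5 = 1/16 + 1/d_i1, which gives d_i1 = 23.385 cm.
The intermediate image is 23.385 cm to the right of lens 1, so d_o2 = L - d_i1 = 53.5 - 23.385 = 30.115 cm.
Applying the thin-lens equation again with f_2 = -5 cm and d_o2 = 30.115 cm gives d_i2 = -4.288 cm.

-4.29 cm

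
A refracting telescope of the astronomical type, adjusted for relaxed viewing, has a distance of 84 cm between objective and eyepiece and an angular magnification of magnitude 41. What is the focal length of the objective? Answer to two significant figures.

82 cm

In normal adjustment the tube length equals f_obj + f_eye and |M| = f_obj/f_eye.
So f_obj = 41 f_eye and 41 f_eye + f_eye = 84 cm, giving f_eye = 84/42 = 2.000 cm and f_obj = 82.000 cm.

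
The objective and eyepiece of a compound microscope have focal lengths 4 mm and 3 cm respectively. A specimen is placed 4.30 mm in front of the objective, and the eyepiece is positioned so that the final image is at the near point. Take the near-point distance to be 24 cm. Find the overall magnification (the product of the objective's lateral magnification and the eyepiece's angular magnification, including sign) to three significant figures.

Convert to cm: f_obj = 4 mm = 0.4 cm; d_o = 4.30 mm = 0.43 cm.
Objective: 1/d_i = 1/f_obj - 1/d_o = 1/0.4 - 1/0.43 = 0.17442 cm^-1, so d_i = 5.733 cm.
m_obj = -d_i/d_o = -5.733/0.43 = -13.333.
Eyepiece angular magnification (image at near point): M_eye = 1 + D/f_e = 1 + 24/3 = 9.000.
Overall M = m_obj x M_eye = (-13.333)(9.000) = -120.00.

-120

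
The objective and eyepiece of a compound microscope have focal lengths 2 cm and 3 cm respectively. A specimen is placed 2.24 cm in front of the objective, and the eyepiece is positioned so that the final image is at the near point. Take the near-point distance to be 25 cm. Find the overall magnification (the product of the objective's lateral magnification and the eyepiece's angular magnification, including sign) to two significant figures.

-78

Objective: 1/d_i = 1/f_obj - 1/d_o = 1/2 - 1/2.24 = 0.05357 cm^-1, so d_i = 18.667 cm.
m_obj = -d_i/d_o = -18.667/2.24 = -8.333.
Eyepiece angular magnification (image at near point): M_eye = 1 + D/f_e = 1 + 25/3 = 9.333.
Overall M = m_obj x M_eye = (-8.333)(9.333) = -77.78.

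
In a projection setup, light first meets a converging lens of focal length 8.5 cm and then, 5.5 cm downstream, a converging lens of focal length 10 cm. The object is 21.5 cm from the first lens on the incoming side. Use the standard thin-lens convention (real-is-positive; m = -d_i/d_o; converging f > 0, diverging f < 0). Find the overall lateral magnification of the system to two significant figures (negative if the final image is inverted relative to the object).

First lens: d_i1 = 1/(1/8.5 - 1/21.5) = 14.058 cm.
m_1 = -(14.058)/21.5 = -0.6538.
This image would form 14.058 cm past lens 1, i.e. 8.558 cm beyond lens 2, so it is a virtual object for lens 2: d_o2 = 5.5 - 14.058 = -8.558 cm.
Second lens: d_i2 = 1/(1/10 - 1/(-8.558)) = 4.611 cm.
m_2 = -(4.611)/(-8.558) = 0.5389.
The system's lateral magnification is m_1 m_2 = (-0.6538)(0.5389) = -0.3523.

-0.35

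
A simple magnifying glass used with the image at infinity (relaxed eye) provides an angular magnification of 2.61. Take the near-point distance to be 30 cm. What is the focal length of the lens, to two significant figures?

11 cm

For the image at infinity, M = D/f.
f = D/M = 30/2.61 = 11.494 cm.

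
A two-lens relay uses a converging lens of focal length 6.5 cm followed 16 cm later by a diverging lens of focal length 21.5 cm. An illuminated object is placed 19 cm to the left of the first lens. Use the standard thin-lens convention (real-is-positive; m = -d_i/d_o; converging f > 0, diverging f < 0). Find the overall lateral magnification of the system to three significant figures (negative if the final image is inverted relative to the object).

Applying the thin-lens equation to the first lens, 1/6.5 = 1/19 + 1/d_i1, which gives d_i1 = 9.880 cm.
Its lateral magnification is m_1 = -d_i1/d_o1 = -(9.880)/19 = -0.5200.
The intermediate image is 9.880 cm to the right of lens 1, so d_o2 = L - d_i1 = 16 - 9.880 = 6.120 cm.
Applying the thin-lens equation again with f_2 = -21.5 cm and d_o2 = 6.120 cm gives d_i2 = -4.764 cm.
m_2 = -(-4.764)/(6.120) = 0.7784.
Total m = m_1 x m_2 = (-0.5200)(0.7784) = -0.4048.

-0.405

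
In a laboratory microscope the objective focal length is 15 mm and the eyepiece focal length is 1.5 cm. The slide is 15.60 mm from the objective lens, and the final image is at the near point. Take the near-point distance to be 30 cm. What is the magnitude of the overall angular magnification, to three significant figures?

525

Convert to cm: f_obj = 15 mm = 1.5 cm; d_o = 15.60 mm = 1.56 cm.
Objective: 1/d_i = 1/f_obj - 1/d_o = 1/1.5 - 1/1.56 = 0.02564 cm^-1, so d_i = 39.000 cm.
m_obj = -d_i/d_o = -39.000/1.56 = -25.000.
Eyepiece angular magnification (image at near point): M_eye = 1 + D/f_e = 1 + 30/1.5 = 21.000.
Overall M = m_obj x M_eye = (-25.000)(21.000) = -525.00.
|M| = 525.00.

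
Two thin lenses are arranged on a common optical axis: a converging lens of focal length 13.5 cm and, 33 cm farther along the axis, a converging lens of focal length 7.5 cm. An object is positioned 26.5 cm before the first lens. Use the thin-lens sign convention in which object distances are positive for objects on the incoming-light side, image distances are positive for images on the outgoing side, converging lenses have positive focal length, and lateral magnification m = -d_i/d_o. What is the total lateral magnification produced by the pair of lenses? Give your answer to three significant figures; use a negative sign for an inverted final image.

Applying the thin-lens equation to the first lens, 1/13.5 = 1/26.5 + 1/d_i1, which gives d_i1 = 27.519 cm.
Its lateral magnification is m_1 = -d_i1/d_o1 = -(27.519)/26.5 = -1.0385.
The intermediate image is 27.519 cm to the right of lens 1, so d_o2 = L - d_i1 = 33 - 27.519 = 5.481 cm.
Applying the thin-lens equation again with f_2 = 7.5 cm and d_o2 = 5.481 cm gives d_i2 = -20.357 cm.
m_2 = -(-20.357)/(5.481) = 3.7143.
The system's lateral magnification is m_1 m_2 = (-1.0385)(3.7143) = -3.8571.

-3.86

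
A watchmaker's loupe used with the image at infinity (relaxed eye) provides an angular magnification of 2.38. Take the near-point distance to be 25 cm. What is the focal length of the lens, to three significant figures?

10.5 cm

For the image at infinity, M = D/f.
f = D/M = 25/2.38 = 10.504 cm.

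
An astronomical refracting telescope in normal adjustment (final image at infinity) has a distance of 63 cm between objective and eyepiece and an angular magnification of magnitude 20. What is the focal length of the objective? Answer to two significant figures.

60 cm

In normal adjustment the tube length equals f_obj + f_eye and |M| = f_obj/f_eye.
So f_obj = 20 f_eye and 20 f_eye + f_eye = 63 cm, giving f_eye = 63/21 = 3.000 cm and f_obj = 60.000 cm.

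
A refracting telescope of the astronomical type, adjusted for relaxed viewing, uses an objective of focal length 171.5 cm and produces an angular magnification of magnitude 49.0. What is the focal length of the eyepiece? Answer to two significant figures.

3.5 cm

|M| = f_obj/f_eye, so f_eye = f_obj/|M| = 171.5/49.0 = 3.500 cm.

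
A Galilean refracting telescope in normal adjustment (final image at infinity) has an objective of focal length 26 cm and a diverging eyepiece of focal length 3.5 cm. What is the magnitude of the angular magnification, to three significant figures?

|M| = f_obj/|f_eye| = 26/3.5 = 7.429.

7.43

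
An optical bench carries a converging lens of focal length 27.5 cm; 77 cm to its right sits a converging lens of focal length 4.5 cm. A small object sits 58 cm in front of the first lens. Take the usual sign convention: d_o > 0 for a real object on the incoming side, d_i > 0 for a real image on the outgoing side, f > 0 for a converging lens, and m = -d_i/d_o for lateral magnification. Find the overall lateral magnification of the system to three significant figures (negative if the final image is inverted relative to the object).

Lens 1: 1/d_i1 = 1/f_1 - 1/d_o1 = 1/27.5 - 1/58 = 0.01912 cm^-1, so d_i1 = 52.295 cm.
m_1 = -(52.295)/58 = -0.9016.
That image sits 24.705 cm in front of the second lens, so d_o2 = 24.705 cm.
Lens 2: 1/d_i2 = 1/f_2 - 1/d_o2 = 1/4.5 - 1/(24.705) = 0.18174 cm^-1, so d_i2 = 5.502 cm.
m_2 = -(5.502)/(24.705) = -0.2227.
Total m = m_1 x m_2 = (-0.9016)(-0.2227) = 0.2008.

0.201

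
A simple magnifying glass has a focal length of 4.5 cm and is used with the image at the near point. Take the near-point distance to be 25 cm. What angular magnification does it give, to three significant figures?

6.56

M = 1 + D/f = 1 + 25/4.5 = 6.556.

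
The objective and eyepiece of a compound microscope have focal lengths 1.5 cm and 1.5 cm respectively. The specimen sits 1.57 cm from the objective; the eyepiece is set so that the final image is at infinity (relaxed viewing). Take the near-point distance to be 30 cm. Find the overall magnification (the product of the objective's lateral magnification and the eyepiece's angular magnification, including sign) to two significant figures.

-430

Objective: 1/d_i = 1/f_obj - 1/d_o = 1/1.5 - 1/1.57 = 0.02972 cm^-1, so d_i = 33.643 cm.
m_obj = -d_i/d_o = -33.643/1.57 = -21.429.
Eyepiece angular magnification (image at infinity): M_eye = D/f_e = 30/1.5 = 20.000.
Overall M = m_obj x M_eye = (-21.429)(20.000) = -428.57.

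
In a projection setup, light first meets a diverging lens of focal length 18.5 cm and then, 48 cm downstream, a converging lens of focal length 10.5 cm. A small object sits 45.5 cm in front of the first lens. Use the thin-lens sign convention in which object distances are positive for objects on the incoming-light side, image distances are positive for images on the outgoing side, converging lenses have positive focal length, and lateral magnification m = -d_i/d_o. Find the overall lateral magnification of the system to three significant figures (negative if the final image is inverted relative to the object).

Applying the thin-lens equation to the first lens, 1/(-18.5) = 1/45.5 + 1/d_i1, which gives d_i1 = -13.152 cm.
Its lateral magnification is m_1 = -d_i1/d_o1 = -(-13.152)/45.5 = 0.2891.
The intermediate image is virtual, 13.152 cm to the left of lens 1, so d_o2 = L - d_i1 = 48 - (-13.152) = 61.152 cm.
Applying the thin-lens equation again with f_2 = 10.5 cm and d_o2 = 61.152 cm gives d_i2 = 12.677 cm.
m_2 = -(12.677)/(61.152) = -0.2073.
The system's lateral magnification is m_1 m_2 = (0.2891)(-0.2073) = -0.0599.

-0.0599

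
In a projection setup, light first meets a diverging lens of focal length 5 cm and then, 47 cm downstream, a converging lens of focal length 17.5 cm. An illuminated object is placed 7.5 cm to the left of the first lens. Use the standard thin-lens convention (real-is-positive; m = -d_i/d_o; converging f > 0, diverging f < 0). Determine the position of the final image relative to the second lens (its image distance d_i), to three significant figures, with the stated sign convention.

26.9 cm

First lens: d_i1 = 1/(1/(-5) - 1/7.5) = -3.000 cm.
With d_i1 < 0 the first image is virtual and lies on the object side; the object distance for lens 2 is d_o2 = 47 - (-3.000) = 50.000 cm.
Second lens: d_i2 = 1/(1/17.5 - 1/(50.000)) = 26.923 cm.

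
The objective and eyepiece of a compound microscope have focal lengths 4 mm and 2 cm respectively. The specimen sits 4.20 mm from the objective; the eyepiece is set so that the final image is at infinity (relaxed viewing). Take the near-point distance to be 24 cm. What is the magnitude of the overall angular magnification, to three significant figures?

Convert to cm: f_obj = 4 mm = 0.4 cm; d_o = 4.20 mm = 0.42 cm.
Objective: 1/d_i = 1/f_obj - 1/d_o = 1/0.4 - 1/0.42 = 0.11905 cm^-1, so d_i = 8.400 cm.
m_obj = -d_i/d_o = -8.400/0.42 = -20.000.
Eyepiece angular magnification (image at infinity): M_eye = D/f_e = 24/2 = 12.000.
Overall M = m_obj x M_eye = (-20.000)(12.000) = -240.00.
|M| = 240.00.

240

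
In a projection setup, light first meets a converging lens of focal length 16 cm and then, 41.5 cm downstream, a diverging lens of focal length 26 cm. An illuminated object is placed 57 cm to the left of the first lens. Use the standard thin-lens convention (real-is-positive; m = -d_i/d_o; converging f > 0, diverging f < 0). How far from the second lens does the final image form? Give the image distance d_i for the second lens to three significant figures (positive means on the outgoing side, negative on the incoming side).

-11.1 cm

Applying the thin-lens equation to the first lens, 1/16 = 1/57 + 1/d_i1, which gives d_i1 = 22.244 cm.
That image sits 19.256 cm in front of the second lens, so d_o2 = 19.256 cm.
Applying the thin-lens equation again with f_2 = -26 cm and d_o2 = 19.256 cm gives d_i2 = -11.063 cm.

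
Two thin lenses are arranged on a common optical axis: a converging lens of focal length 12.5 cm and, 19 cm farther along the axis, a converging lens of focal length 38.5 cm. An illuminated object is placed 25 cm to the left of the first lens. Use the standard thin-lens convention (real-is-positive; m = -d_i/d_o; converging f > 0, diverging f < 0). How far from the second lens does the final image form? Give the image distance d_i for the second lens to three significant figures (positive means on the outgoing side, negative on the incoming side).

First lens: d_i1 = 1/(1/12.5 - 1/25) = 25.000 cm.
This image would form 25.000 cm past lens 1, i.e. 6.000 cm beyond lens 2, so it is a virtual object for lens 2: d_o2 = 19 - 25.000 = -6.000 cm.
Second lens: d_i2 = 1/(1/38.5 - 1/(-6.000)) = 5.191 cm.

5.19 cm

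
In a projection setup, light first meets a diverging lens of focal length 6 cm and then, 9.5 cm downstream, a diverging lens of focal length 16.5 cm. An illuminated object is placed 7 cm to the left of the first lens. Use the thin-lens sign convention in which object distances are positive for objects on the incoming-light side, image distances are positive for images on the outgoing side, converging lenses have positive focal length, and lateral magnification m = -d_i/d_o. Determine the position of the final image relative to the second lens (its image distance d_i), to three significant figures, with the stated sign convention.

Applying the thin-lens equation to the first lens, 1/(-6) = 1/7 + 1/d_i1, which gives d_i1 = -3.231 cm.
The intermediate image is virtual, 3.231 cm to the left of lens 1, so d_o2 = L - d_i1 = 9.5 - (-3.231) = 12.731 cm.
Applying the thin-lens equation again with f_2 = -16.5 cm and d_o2 = 12.731 cm gives d_i2 = -7.186 cm.

-7.19 cm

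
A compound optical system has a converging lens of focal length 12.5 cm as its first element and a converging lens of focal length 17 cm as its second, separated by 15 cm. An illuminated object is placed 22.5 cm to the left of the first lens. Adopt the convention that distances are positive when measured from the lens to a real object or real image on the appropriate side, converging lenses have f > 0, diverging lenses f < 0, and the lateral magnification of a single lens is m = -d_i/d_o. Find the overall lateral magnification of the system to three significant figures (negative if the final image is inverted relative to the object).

-0.705

Lens 1: 1/d_i1 = 1/f_1 - 1/d_o1 = 1/12.5 - 1/22.5 = 0.03556 cm^-1, so d_i1 = 28.125 cm.
m_1 = -(28.125)/22.5 = -1.2500.
Since 28.125 cm > 15 cm, the first image lies past the second lens and serves as a virtual object: d_o2 = L - d_i1 = -13.125 cm.
Lens 2: 1/d_i2 = 1/f_2 - 1/d_o2 = 1/17 - 1/(-13.125) = 0.13501 cm^-1, so d_i2 = 7.407 cm.
m_2 = -(7.407)/(-13.125) = 0.5643.
Overall magnification: m = m_1 m_2 = -0.7054.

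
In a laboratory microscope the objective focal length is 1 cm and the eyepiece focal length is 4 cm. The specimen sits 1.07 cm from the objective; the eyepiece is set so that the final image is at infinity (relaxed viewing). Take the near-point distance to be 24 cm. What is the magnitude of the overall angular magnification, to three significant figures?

Objective: 1/d_i = 1/f_obj - 1/d_o = 1/1 - 1/1.07 = 0.06542 cm^-1, so d_i = 15.286 cm.
m_obj = -d_i/d_o = -15.286/1.07 = -14.286.
Eyepiece angular magnification (image at infinity): M_eye = D/f_e = 24/4 = 6.000.
Overall M = m_obj x M_eye = (-14.286)(6.000) = -85.71.
|M| = 85.71.

85.7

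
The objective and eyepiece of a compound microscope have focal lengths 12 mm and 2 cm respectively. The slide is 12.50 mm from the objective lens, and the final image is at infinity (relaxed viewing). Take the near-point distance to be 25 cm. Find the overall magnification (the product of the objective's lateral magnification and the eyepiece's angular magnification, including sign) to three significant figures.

-300

Convert to cm: f_obj = 12 mm = 1.2 cm; d_o = 12.50 mm = 1.25 cm.
Objective: 1/d_i = 1/f_obj - 1/d_o = 1/1.2 - 1/1.25 = 0.03333 cm^-1, so d_i = 30.000 cm.
m_obj = -d_i/d_o = -30.000/1.25 = -24.000.
Eyepiece angular magnification (image at infinity): M_eye = D/f_e = 25/2 = 12.500.
Overall M = m_obj x M_eye = (-24.000)(12.500) = -300.00.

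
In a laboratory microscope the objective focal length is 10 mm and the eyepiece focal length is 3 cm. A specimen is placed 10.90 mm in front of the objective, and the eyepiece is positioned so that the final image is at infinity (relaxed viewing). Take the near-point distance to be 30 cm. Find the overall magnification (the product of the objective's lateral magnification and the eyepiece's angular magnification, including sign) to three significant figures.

Convert to cm: f_obj = 10 mm = 1 cm; d_o = 10.90 mm = 1.09 cm.
Objective: 1/d_i = 1/f_obj - 1/d_o = 1/1 - 1/1.09 = 0.08257 cm^-1, so d_i = 12.111 cm.
m_obj = -d_i/d_o = -12.111/1.09 = -11.111.
Eyepiece angular magnification (image at infinity): M_eye = D/f_e = 30/3 = 10.000.
Overall M = m_obj x M_eye = (-11.111)(10.000) = -111.11.

-111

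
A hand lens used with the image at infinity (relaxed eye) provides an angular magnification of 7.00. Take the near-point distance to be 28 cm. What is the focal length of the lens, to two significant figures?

4.0 cm

For the image at infinity, M = D/f.
f = D/M = 28/7.0 = 4.000 cm.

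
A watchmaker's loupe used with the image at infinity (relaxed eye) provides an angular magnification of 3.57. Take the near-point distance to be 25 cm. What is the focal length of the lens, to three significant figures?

For the image at infinity, M = D/f.
f = D/M = 25/3.57 = 7.003 cm.

7.00 cm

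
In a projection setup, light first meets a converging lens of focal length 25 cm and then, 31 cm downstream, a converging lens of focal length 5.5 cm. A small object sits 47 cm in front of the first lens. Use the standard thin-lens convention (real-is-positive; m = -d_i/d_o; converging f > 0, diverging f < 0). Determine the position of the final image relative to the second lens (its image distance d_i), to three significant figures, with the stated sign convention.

4.42 cm

Lens 1: 1/d_i1 = 1/f_1 - 1/d_o1 = 1/25 - 1/47 = 0.01872 cm^-1, so d_i1 = 53.409 cm.
This image would form 53.409 cm past lens 1, i.e. 22.409 cm beyond lens 2, so it is a virtual object for lens 2: d_o2 = 31 - 53.409 = -22.409 cm.
Lens 2: 1/d_i2 = 1/f_2 - 1/d_o2 = 1/5.5 - 1/(-22.409) = 0.22644 cm^-1, so d_i2 = 4.416 cm.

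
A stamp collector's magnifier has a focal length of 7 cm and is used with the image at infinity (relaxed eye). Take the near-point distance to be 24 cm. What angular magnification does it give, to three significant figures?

M = D/f = 24/7 = 3.429.

3.43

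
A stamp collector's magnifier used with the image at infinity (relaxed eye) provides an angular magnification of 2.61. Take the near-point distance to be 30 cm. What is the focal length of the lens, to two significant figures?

11 cm

For the image at infinity, M = D/f.
f = D/M = 30/2.61 = 11.494 cm.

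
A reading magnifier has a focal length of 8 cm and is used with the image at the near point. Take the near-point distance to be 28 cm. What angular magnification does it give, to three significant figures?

4.50

M = 1 + D/f = 1 + 28/8 = 4.500.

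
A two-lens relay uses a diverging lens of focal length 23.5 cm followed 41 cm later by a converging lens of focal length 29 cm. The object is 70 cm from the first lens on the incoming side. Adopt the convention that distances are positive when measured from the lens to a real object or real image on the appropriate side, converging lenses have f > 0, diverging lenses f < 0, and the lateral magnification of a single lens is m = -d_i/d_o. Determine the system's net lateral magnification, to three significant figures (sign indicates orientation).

-0.246

Applying the thin-lens equation to the first lens, 1/(-23.5) = 1/70 + 1/d_i1, which gives d_i1 = -17.594 cm.
Its lateral magnification is m_1 = -d_i1/d_o1 = -(-17.594)/70 = 0.2513.
The intermediate image is virtual, 17.594 cm to the left of lens 1, so d_o2 = L - d_i1 = 41 - (-17.594) = 58.594 cm.
Applying the thin-lens equation again with f_2 = 29 cm and d_o2 = 58.594 cm gives d_i2 = 57.418 cm.
m_2 = -(57.418)/(58.594) = -0.9799.
Total m = m_1 x m_2 = (0.2513)(-0.9799) = -0.2463.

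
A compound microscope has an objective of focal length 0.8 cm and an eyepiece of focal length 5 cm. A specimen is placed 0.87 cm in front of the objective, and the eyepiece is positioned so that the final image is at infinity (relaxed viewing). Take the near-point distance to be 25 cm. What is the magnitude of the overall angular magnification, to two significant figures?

Objective: 1/d_i = 1/f_obj - 1/d_o = 1/0.8 - 1/0.87 = 0.10057 cm^-1, so d_i = 9.943 cm.
m_obj = -d_i/d_o = -9.943/0.87 = -11.429.
Eyepiece angular magnification (image at infinity): M_eye = D/f_e = 25/5 = 5.000.
Overall M = m_obj x M_eye = (-11.429)(5.000) = -57.14.
|M| = 57.14.

57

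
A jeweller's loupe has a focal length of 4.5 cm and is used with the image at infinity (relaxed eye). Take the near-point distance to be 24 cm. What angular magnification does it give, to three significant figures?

5.33

M = D/f = 24/4.5 = 5.333.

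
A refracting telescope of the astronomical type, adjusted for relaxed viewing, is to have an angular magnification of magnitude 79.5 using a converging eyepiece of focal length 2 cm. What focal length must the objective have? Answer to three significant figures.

|M| = f_obj/|f_eye|, so f_obj = |M| x |f_eye| = 79.5 x 2 = 159.000 cm.

159 cm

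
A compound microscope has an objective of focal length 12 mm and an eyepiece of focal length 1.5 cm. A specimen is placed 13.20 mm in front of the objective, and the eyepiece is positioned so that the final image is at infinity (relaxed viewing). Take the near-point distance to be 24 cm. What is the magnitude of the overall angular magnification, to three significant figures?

160

Convert to cm: f_obj = 12 mm = 1.2 cm; d_o = 13.20 mm = 1.32 cm.
Objective: 1/d_i = 1/f_obj - 1/d_o = 1/1.2 - 1/1.32 = 0.07576 cm^-1, so d_i = 13.200 cm.
m_obj = -d_i/d_o = -13.200/1.32 = -10.000.
Eyepiece angular magnification (image at infinity): M_eye = D/f_e = 24/1.5 = 16.000.
Overall M = m_obj x M_eye = (-10.000)(16.000) = -160.00.
|M| = 160.00.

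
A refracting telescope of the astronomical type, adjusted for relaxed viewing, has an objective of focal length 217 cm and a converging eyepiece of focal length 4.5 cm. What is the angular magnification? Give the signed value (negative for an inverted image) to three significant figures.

M = -f_obj/f_eye = -217/(4.5) = -48.222.

-48.2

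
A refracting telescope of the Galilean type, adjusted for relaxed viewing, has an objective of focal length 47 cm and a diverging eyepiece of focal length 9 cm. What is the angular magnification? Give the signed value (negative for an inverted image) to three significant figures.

5.22

M = -f_obj/f_eye = -47/(-9) = 5.222.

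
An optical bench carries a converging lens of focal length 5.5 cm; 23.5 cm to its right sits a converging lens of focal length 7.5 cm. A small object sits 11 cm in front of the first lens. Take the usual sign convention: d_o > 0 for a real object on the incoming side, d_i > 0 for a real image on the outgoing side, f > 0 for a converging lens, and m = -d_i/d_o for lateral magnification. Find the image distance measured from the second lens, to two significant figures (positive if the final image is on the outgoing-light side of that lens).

Applying the thin-lens equation to the first lens, 1/5.5 = 1/11 + 1/d_i1, which gives d_i1 = 11.000 cm.
The intermediate image is 11.000 cm to the right of lens 1, so d_o2 = L - d_i1 = 23.5 - 11.000 = 12.500 cm.
Applying the thin-lens equation again with f_2 = 7.5 cm and d_o2 = 12.500 cm gives d_i2 = 18.750 cm.

19 cm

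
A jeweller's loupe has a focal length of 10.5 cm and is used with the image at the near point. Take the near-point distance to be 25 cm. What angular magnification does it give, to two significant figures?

M = 1 + D/f = 1 + 25/10.5 = 3.381.

3.4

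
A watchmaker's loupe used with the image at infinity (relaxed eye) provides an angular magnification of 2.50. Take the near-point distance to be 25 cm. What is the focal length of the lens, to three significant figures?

For the image at infinity, M = D/f.
f = D/M = 25/2.5 = 10.000 cm.

10.0 cm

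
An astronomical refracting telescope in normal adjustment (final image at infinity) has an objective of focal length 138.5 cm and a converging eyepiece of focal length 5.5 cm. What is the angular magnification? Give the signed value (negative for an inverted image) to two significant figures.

-25

M = -f_obj/f_eye = -138.5/(5.5) = -25.182.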